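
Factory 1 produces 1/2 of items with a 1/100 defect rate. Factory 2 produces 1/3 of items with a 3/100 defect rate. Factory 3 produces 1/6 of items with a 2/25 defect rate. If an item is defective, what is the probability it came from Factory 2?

Using Bayes' theorem:
P(F1) = 1/2, P(D|F1) = 1/100
P(F2) = 1/3, P(D|F2) = 3/100
P(F3) = 1/6, P(D|F3) = 2/25
P(D) = P(D|F1)P(F1) + P(D|F2)P(F2) + P(D|F3)P(F3)
     = \frac{17}{600}
P(F2|D) = P(D|F2)P(F2) / P(D)
= \frac{6}{17}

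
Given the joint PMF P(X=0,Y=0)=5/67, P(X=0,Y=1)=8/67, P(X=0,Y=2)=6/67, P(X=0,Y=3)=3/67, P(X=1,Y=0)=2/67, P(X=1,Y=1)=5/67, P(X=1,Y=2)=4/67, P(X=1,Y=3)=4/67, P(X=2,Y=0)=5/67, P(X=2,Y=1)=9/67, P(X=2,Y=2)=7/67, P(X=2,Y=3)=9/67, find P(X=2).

P(X=2) = P(X=2,Y=0) + P(X=2,Y=1) + P(X=2,Y=2) + P(X=2,Y=3)
= 5/67 + 9/67 + 7/67 + 9/67
= 30/67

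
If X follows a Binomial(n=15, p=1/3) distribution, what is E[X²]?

Using the identity E[X²] = Var(X) + (E[X])²:
E[X] = 5
Var(X) = \frac{10}{3}
E[X²] = \frac{10}{3} + (5)²
= \frac{85}{3}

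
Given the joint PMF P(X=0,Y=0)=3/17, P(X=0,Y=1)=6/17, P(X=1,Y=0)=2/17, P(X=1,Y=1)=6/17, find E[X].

First find marginal of X:
P(X=0) = 9/17
P(X=1) = 8/17
E[X] = 0 × 9/17 + 1 × 8/17 = 8/17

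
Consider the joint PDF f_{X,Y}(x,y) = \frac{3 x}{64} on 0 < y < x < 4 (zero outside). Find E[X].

f_X(x) = ∫_0^x \frac{3 x}{64} dy = \frac{3 x^{2}}{64}
E[X] = ∫_0^4 x × (\frac{3 x^{2}}{64}) dx = 3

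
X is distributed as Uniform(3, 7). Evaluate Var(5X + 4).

For X ~ Uniform(3, 7):
Var(X) = \frac{4}{3}
Var(5X + 4) = (5)² × Var(X) = 25 × \frac{4}{3} = \frac{100}{3}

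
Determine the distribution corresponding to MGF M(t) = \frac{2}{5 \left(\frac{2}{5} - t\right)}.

The MGF M(t) = \frac{2}{5 \left(\frac{2}{5} - t\right)} is the standard form for the Exponential distribution.
Comparing with the known MGF formula identifies: Exponential(rate λ=2/5)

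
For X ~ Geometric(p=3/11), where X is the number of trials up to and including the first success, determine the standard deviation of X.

For X ~ Geometric(p=3/11), where X is the number of trials up to and including the first success:
Var(X) = \frac{88}{9}
SD(X) = √(Var(X)) = √(\frac{88}{9}) = \frac{2 \sqrt{22}}{3}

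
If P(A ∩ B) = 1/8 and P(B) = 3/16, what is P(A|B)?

P(A|B) = P(A ∩ B) / P(B)
= (1/8) / (3/16)
= 2/3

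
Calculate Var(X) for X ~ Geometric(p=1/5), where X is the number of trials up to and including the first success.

For X ~ Geometric(p=1/5), where X is the number of trials up to and including the first success:
Var(X) = 20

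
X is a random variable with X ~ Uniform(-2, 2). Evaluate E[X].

For X ~ Uniform(-2, 2), the expected value is:
E[X] = 0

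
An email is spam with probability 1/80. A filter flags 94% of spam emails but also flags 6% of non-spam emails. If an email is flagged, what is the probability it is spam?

Let D = the rare event, + = positive/flagged.
P(D) = 1/80
P(+|D) = 94/100 = 47/50
P(+|D') = 6/100 = 3/50
P(+) = P(+|D)P(D) + P(+|D')P(D')
     = \frac{47}{50} × \frac{1}{80} + \frac{3}{50} × \frac{79}{80}
     = \frac{71}{1000}
P(D|+) = P(+|D)P(D)/P(+) = \frac{47}{284}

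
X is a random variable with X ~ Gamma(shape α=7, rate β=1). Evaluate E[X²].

Using the identity E[X²] = Var(X) + (E[X])²:
E[X] = 7
Var(X) = 7
E[X²] = 7 + (7)²
= 56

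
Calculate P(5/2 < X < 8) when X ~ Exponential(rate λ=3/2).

P(5/2 < X < 8) = ∫_{5/2}^{8} f(x) dx
where f(x) = \frac{3 e^{- \frac{3 x}{2}}}{2}
= - \frac{1}{e^{12}} + e^{- \frac{15}{4}}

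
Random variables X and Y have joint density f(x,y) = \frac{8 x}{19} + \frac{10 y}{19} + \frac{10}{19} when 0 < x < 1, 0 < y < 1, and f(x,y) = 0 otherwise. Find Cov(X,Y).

E[XY] = ∫∫ xy × f(x,y) dx dy = \frac{11}{38}
E[X] = \frac{61}{114}
E[Y] = \frac{31}{57}
Cov(X,Y) = E[XY] - E[X]E[Y] = - \frac{5}{3249}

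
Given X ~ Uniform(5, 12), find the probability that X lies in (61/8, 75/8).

P(61/8 < X < 75/8) = ∫_{61/8}^{75/8} f(x) dx
where f(x) = \frac{1}{7}
= \frac{1}{4}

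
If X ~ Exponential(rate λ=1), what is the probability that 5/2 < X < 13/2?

P(5/2 < X < 13/2) = ∫_{5/2}^{13/2} f(x) dx
where f(x) = e^{- x}
= - \frac{1 - e^{4}}{e^{\frac{13}{2}}}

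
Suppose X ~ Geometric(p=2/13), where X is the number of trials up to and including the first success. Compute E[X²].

Using the identity E[X²] = Var(X) + (E[X])²:
E[X] = \frac{13}{2}
Var(X) = \frac{143}{4}
E[X²] = \frac{143}{4} + (\frac{13}{2})²
= 78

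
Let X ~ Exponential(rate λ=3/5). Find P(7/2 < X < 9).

P(7/2 < X < 9) = ∫_{7/2}^{9} f(x) dx
where f(x) = \frac{3 e^{- \frac{3 x}{5}}}{5}
= - \frac{1}{e^{\frac{27}{5}}} + e^{- \frac{21}{10}}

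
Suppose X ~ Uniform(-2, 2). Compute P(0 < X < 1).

P(0 < X < 1) = ∫_{0}^{1} f(x) dx
where f(x) = \frac{1}{4}
= \frac{1}{4}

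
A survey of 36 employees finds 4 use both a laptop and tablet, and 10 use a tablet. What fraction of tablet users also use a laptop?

P(A ∩ B) = 4/36 = 1/9
P(B) = 10/36 = 5/18
P(A|B) = P(A ∩ B) / P(B) = (1/9) / (5/18) = 2/5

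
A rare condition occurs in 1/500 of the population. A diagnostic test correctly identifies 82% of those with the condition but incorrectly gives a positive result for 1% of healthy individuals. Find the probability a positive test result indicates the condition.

Let D = the rare event, + = positive/flagged.
P(D) = 1/500
P(+|D) = 82/100 = 41/50
P(+|D') = 1/100
P(+) = P(+|D)P(D) + P(+|D')P(D')
     = \frac{41}{50} × \frac{1}{500} + \frac{1}{100} × \frac{499}{500}
     = \frac{581}{50000}
P(D|+) = P(+|D)P(D)/P(+) = \frac{82}{581}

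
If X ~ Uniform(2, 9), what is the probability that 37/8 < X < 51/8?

P(37/8 < X < 51/8) = ∫_{37/8}^{51/8} f(x) dx
where f(x) = \frac{1}{7}
= \frac{1}{4}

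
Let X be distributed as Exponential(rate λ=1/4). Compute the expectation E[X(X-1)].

E[X(X-1)] = E[X² - X] = E[X²] - E[X]
E[X] = 4
E[X²] = Var(X) + (E[X])² = 16 + (4)² = 32
E[X(X-1)] = 32 - 4 = 28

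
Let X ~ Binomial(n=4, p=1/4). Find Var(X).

For X ~ Binomial(n=4, p=1/4):
Var(X) = \frac{3}{4}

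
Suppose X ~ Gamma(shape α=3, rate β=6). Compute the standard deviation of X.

For X ~ Gamma(shape α=3, rate β=6):
Var(X) = \frac{1}{12}
SD(X) = √(Var(X)) = √(\frac{1}{12}) = \frac{\sqrt{3}}{6}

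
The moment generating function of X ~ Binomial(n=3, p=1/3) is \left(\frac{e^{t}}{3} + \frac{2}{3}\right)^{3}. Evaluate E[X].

To find E[X], compute M^(1)(0):
M^(1)(t) = \left(\frac{e^{t}}{3} + \frac{2}{3}\right)^{2} e^{t}
M^(1)(0) = 1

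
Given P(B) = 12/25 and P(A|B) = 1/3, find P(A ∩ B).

By definition, P(A|B) = P(A ∩ B) / P(B)
So P(A ∩ B) = P(A|B) × P(B)
= 1/3 × 12/25
= 4/25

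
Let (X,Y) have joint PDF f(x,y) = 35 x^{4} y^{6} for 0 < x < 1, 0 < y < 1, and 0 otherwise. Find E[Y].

E[Y] = ∫_0^1 ∫_0^1 y × f(x,y) dx dy
= \frac{7}{8}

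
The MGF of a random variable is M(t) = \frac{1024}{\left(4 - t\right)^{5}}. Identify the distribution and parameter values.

The MGF M(t) = \frac{1024}{\left(4 - t\right)^{5}} is the standard form for the Gamma distribution.
Comparing with the known MGF formula identifies: Gamma(shape α=5, rate β=4)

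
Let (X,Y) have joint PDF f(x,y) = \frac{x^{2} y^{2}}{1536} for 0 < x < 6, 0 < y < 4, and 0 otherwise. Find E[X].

f_X(x) = ∫_0^4 \frac{x^{2} y^{2}}{1536} dy = \frac{x^{2}}{72}
E[X] = ∫_0^6 x × (\frac{x^{2}}{72}) dx = \frac{9}{2}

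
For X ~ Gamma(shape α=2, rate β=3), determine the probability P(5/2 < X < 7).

P(5/2 < X < 7) = ∫_{5/2}^{7} f(x) dx
where f(x) = 9 x e^{- 3 x}
= - \frac{22}{e^{21}} + \frac{17}{2 e^{\frac{15}{2}}}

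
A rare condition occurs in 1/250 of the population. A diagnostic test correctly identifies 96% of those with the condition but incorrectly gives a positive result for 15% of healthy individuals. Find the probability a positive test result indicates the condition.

Let D = the rare event, + = positive/flagged.
P(D) = 1/250
P(+|D) = 96/100 = 24/25
P(+|D') = 15/100 = 3/20
P(+) = P(+|D)P(D) + P(+|D')P(D')
     = \frac{24}{25} × \frac{1}{250} + \frac{3}{20} × \frac{249}{250}
     = \frac{3831}{25000}
P(D|+) = P(+|D)P(D)/P(+) = \frac{32}{1277}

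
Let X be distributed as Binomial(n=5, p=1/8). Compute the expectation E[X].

For X ~ Binomial(n=5, p=1/8), the expected value is:
E[X] = \frac{5}{8}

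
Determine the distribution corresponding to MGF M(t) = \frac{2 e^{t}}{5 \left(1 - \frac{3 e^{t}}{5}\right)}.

The MGF M(t) = \frac{2 e^{t}}{5 \left(1 - \frac{3 e^{t}}{5}\right)} is the standard form for the Geometric distribution.
Comparing with the known MGF formula identifies: Geometric(p=2/5), X = trial number of first success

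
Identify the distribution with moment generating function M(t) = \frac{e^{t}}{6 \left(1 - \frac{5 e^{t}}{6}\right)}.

The MGF M(t) = \frac{e^{t}}{6 \left(1 - \frac{5 e^{t}}{6}\right)} is the standard form for the Geometric distribution.
Comparing with the known MGF formula identifies: Geometric(p=1/6), X = trial number of first success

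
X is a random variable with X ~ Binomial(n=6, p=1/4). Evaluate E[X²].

Using the identity E[X²] = Var(X) + (E[X])²:
E[X] = \frac{3}{2}
Var(X) = \frac{9}{8}
E[X²] = \frac{9}{8} + (\frac{3}{2})²
= \frac{27}{8}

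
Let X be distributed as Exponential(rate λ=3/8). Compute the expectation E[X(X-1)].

E[X(X-1)] = E[X² - X] = E[X²] - E[X]
E[X] = \frac{8}{3}
E[X²] = Var(X) + (E[X])² = \frac{64}{9} + (\frac{8}{3})² = \frac{128}{9}
E[X(X-1)] = \frac{128}{9} - \frac{8}{3} = \frac{104}{9}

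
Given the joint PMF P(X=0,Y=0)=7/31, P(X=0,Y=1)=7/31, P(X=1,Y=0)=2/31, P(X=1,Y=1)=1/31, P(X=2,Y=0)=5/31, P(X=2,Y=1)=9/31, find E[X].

First find marginal of X:
P(X=0) = 14/31
P(X=1) = 3/31
P(X=2) = 14/31
E[X] = 0 × 14/31 + 1 × 3/31 + 2 × 14/31 = 1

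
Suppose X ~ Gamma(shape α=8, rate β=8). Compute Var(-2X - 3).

For X ~ Gamma(shape α=8, rate β=8):
Var(X) = \frac{1}{8}
Var(-2X - 3) = (-2)² × Var(X) = 4 × \frac{1}{8} = \frac{1}{2}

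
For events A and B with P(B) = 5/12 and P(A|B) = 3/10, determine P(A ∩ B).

By definition, P(A|B) = P(A ∩ B) / P(B)
So P(A ∩ B) = P(A|B) × P(B)
= 3/10 × 5/12
= 1/8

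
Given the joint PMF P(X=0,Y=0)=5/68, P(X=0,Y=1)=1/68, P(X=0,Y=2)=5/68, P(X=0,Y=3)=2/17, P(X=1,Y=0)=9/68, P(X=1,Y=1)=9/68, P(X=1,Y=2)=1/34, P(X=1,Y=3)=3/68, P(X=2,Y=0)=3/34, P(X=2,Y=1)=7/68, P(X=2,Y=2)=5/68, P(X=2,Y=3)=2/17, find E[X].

First find marginal of X:
P(X=0) = 19/68
P(X=1) = 23/68
P(X=2) = 13/34
E[X] = 0 × 19/68 + 1 × 23/68 + 2 × 13/34 = 75/68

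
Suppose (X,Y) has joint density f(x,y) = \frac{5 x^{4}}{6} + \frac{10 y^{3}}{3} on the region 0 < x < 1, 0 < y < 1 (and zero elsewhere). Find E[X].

E[X] = ∫_0^1 ∫_0^1 x × f(x,y) dy dx
= ∫_0^1 ∫_0^1 x × (\frac{5 x^{4}}{6} + \frac{10 y^{3}}{3}) dy dx
= \frac{5}{9}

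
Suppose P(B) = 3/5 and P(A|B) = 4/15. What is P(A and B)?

By definition, P(A|B) = P(A ∩ B) / P(B)
So P(A ∩ B) = P(A|B) × P(B)
= 4/15 × 3/5
= 4/25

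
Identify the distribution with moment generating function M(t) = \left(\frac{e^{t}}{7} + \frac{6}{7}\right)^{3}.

The MGF M(t) = \left(\frac{e^{t}}{7} + \frac{6}{7}\right)^{3} is the standard form for the Binomial distribution.
Comparing with the known MGF formula identifies: Binomial(n=3, p=1/7)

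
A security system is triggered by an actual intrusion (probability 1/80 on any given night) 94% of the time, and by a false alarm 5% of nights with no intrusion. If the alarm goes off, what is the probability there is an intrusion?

Let D = the rare event, + = positive/flagged.
P(D) = 1/80
P(+|D) = 94/100 = 47/50
P(+|D') = 5/100 = 1/20
P(+) = P(+|D)P(D) + P(+|D')P(D')
     = \frac{47}{50} × \frac{1}{80} + \frac{1}{20} × \frac{79}{80}
     = \frac{489}{8000}
P(D|+) = P(+|D)P(D)/P(+) = \frac{94}{489}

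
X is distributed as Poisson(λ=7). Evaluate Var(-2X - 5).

For X ~ Poisson(λ=7):
Var(X) = 7
Var(-2X - 5) = (-2)² × Var(X) = 4 × 7 = 28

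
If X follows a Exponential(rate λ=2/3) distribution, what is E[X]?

For X ~ Exponential(rate λ=2/3), the expected value is:
E[X] = \frac{3}{2}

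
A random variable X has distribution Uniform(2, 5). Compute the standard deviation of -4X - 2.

For X ~ Uniform(2, 5):
Var(X) = \frac{3}{4}
SD(X) = √(Var(X)) = √(\frac{3}{4}) = \frac{\sqrt{3}}{2}
SD(-4X - 2) = |-4| × SD(X) = 4 × \frac{\sqrt{3}}{2} = 2 \sqrt{3}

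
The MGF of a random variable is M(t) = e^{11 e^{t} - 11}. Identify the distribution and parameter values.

The MGF M(t) = e^{11 e^{t} - 11} is the standard form for the Poisson distribution.
Comparing with the known MGF formula identifies: Poisson(λ=11)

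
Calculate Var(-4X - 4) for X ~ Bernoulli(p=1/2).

For X ~ Bernoulli(p=1/2):
Var(X) = \frac{1}{4}
Var(-4X - 4) = (-4)² × Var(X) = 16 × \frac{1}{4} = 4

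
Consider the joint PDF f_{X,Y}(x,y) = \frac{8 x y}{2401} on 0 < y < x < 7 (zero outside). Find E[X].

f_X(x) = ∫_0^x \frac{8 x y}{2401} dy = \frac{4 x^{3}}{2401}
E[X] = ∫_0^7 x × (\frac{4 x^{3}}{2401}) dx = \frac{28}{5}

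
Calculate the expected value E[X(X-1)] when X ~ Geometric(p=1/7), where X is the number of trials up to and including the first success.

E[X(X-1)] = E[X² - X] = E[X²] - E[X]
E[X] = 7
E[X²] = Var(X) + (E[X])² = 42 + (7)² = 91
E[X(X-1)] = 91 - 7 = 84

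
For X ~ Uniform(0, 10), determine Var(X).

For X ~ Uniform(0, 10):
Var(X) = \frac{25}{3}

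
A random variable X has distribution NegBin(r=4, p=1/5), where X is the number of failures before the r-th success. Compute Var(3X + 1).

For X ~ NegBin(r=4, p=1/5), where X is the number of failures before the r-th success:
Var(X) = 80
Var(3X + 1) = (3)² × Var(X) = 9 × 80 = 720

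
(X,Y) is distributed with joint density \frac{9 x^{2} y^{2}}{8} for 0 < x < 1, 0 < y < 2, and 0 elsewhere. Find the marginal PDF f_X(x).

f_X(x) = ∫_0^2 f(x,y) dy
= ∫_0^2 \frac{9 x^{2} y^{2}}{8} dy
= 3 x^{2} for 0 < x < 1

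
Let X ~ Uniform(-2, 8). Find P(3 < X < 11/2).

P(3 < X < 11/2) = ∫_{3}^{11/2} f(x) dx
where f(x) = \frac{1}{10}
= \frac{1}{4}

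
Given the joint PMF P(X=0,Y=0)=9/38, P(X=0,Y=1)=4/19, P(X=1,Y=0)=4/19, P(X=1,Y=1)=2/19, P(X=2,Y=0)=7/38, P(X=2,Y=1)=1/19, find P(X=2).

P(X=2) = P(X=2,Y=0) + P(X=2,Y=1)
= 7/38 + 1/19
= 9/38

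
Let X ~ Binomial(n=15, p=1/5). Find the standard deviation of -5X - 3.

For X ~ Binomial(n=15, p=1/5):
Var(X) = \frac{12}{5}
SD(X) = √(Var(X)) = √(\frac{12}{5}) = \frac{2 \sqrt{15}}{5}
SD(-5X - 3) = |-5| × SD(X) = 5 × \frac{2 \sqrt{15}}{5} = 2 \sqrt{15}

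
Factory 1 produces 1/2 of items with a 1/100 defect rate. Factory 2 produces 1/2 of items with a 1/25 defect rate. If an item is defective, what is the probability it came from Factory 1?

Using Bayes' theorem:
P(F1) = 1/2, P(D|F1) = 1/100
P(F2) = 1/2, P(D|F2) = 1/25
P(D) = P(D|F1)P(F1) + P(D|F2)P(F2)
     = \frac{1}{40}
P(F1|D) = P(D|F1)P(F1) / P(D)
= \frac{1}{5}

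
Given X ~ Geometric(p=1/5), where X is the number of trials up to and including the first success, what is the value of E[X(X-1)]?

E[X(X-1)] = E[X² - X] = E[X²] - E[X]
E[X] = 5
E[X²] = Var(X) + (E[X])² = 20 + (5)² = 45
E[X(X-1)] = 45 - 5 = 40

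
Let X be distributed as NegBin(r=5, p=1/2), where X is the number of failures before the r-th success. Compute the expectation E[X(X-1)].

E[X(X-1)] = E[X² - X] = E[X²] - E[X]
E[X] = 5
E[X²] = Var(X) + (E[X])² = 10 + (5)² = 35
E[X(X-1)] = 35 - 5 = 30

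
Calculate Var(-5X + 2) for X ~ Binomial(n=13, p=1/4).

For X ~ Binomial(n=13, p=1/4):
Var(X) = \frac{39}{16}
Var(-5X + 2) = (-5)² × Var(X) = 25 × \frac{39}{16} = \frac{975}{16}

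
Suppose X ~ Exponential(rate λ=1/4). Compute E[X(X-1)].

E[X(X-1)] = E[X² - X] = E[X²] - E[X]
E[X] = 4
E[X²] = Var(X) + (E[X])² = 16 + (4)² = 32
E[X(X-1)] = 32 - 4 = 28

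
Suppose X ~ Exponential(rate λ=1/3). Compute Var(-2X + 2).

For X ~ Exponential(rate λ=1/3):
Var(X) = 9
Var(-2X + 2) = (-2)² × Var(X) = 4 × 9 = 36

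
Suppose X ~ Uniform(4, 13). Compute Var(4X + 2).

For X ~ Uniform(4, 13):
Var(X) = \frac{27}{4}
Var(4X + 2) = (4)² × Var(X) = 16 × \frac{27}{4} = 108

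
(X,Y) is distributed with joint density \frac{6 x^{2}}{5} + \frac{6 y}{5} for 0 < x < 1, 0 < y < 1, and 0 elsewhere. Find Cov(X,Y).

E[XY] = ∫∫ xy × f(x,y) dx dy = \frac{7}{20}
E[X] = \frac{3}{5}
E[Y] = \frac{3}{5}
Cov(X,Y) = E[XY] - E[X]E[Y] = - \frac{1}{100}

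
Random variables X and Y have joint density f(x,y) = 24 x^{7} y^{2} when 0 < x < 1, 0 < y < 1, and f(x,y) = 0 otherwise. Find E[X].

E[X] = ∫_0^1 ∫_0^1 x × f(x,y) dy dx
= ∫_0^1 ∫_0^1 x × (24 x^{7} y^{2}) dy dx
= \frac{8}{9}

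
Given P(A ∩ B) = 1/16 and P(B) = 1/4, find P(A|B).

P(A|B) = P(A ∩ B) / P(B)
= (1/16) / (1/4)
= 1/4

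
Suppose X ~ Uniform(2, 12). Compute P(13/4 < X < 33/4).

P(13/4 < X < 33/4) = ∫_{13/4}^{33/4} f(x) dx
where f(x) = \frac{1}{10}
= \frac{1}{2}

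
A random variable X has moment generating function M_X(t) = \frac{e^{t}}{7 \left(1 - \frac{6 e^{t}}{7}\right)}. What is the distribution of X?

The MGF M(t) = \frac{e^{t}}{7 \left(1 - \frac{6 e^{t}}{7}\right)} is the standard form for the Geometric distribution.
Comparing with the known MGF formula identifies: Geometric(p=1/7), X = trial number of first success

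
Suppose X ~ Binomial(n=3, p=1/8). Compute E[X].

For X ~ Binomial(n=3, p=1/8), the expected value is:
E[X] = \frac{3}{8}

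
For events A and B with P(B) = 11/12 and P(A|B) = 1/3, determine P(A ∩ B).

By definition, P(A|B) = P(A ∩ B) / P(B)
So P(A ∩ B) = P(A|B) × P(B)
= 1/3 × 11/12
= 11/36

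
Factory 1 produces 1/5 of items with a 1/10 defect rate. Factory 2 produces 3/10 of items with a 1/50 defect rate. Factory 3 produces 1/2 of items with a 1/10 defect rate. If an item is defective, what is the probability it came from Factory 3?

Using Bayes' theorem:
P(F1) = 1/5, P(D|F1) = 1/10
P(F2) = 3/10, P(D|F2) = 1/50
P(F3) = 1/2, P(D|F3) = 1/10
P(D) = P(D|F1)P(F1) + P(D|F2)P(F2) + P(D|F3)P(F3)
     = \frac{19}{250}
P(F3|D) = P(D|F3)P(F3) / P(D)
= \frac{25}{38}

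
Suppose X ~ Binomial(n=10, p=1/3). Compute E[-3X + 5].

For X ~ Binomial(n=10, p=1/3):
E[X] = \frac{10}{3}
E[-3X + 5] = -3 × E[X] + 5 = -5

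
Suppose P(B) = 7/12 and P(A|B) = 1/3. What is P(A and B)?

By definition, P(A|B) = P(A ∩ B) / P(B)
So P(A ∩ B) = P(A|B) × P(B)
= 1/3 × 7/12
= 7/36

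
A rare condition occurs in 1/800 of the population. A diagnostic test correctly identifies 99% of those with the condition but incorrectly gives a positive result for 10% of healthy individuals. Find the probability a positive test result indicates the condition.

Let D = the rare event, + = positive/flagged.
P(D) = 1/800
P(+|D) = 99/100
P(+|D') = 10/100 = 1/10
P(+) = P(+|D)P(D) + P(+|D')P(D')
     = \frac{99}{100} × \frac{1}{800} + \frac{1}{10} × \frac{799}{800}
     = \frac{8089}{80000}
P(D|+) = P(+|D)P(D)/P(+) = \frac{99}{8089}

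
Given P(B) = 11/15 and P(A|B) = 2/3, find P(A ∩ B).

By definition, P(A|B) = P(A ∩ B) / P(B)
So P(A ∩ B) = P(A|B) × P(B)
= 2/3 × 11/15
= 22/45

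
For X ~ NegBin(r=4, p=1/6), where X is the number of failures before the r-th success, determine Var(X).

For X ~ NegBin(r=4, p=1/6), where X is the number of failures before the r-th success:
Var(X) = 120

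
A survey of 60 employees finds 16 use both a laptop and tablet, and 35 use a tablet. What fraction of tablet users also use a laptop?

P(A ∩ B) = 16/60 = 4/15
P(B) = 35/60 = 7/12
P(A|B) = P(A ∩ B) / P(B) = (4/15) / (7/12) = 16/35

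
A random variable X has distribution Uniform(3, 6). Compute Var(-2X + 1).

For X ~ Uniform(3, 6):
Var(X) = \frac{3}{4}
Var(-2X + 1) = (-2)² × Var(X) = 4 × \frac{3}{4} = 3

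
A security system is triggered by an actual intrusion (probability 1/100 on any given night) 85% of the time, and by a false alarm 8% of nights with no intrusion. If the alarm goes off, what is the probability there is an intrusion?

Let D = the rare event, + = positive/flagged.
P(D) = 1/100
P(+|D) = 85/100 = 17/20
P(+|D') = 8/100 = 2/25
P(+) = P(+|D)P(D) + P(+|D')P(D')
     = \frac{17}{20} × \frac{1}{100} + \frac{2}{25} × \frac{99}{100}
     = \frac{877}{10000}
P(D|+) = P(+|D)P(D)/P(+) = \frac{85}{877}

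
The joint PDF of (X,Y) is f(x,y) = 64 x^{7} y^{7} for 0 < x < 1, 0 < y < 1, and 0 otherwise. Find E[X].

E[X] = ∫_0^1 ∫_0^1 x × f(x,y) dy dx
= ∫_0^1 ∫_0^1 x × (64 x^{7} y^{7}) dy dx
= \frac{8}{9}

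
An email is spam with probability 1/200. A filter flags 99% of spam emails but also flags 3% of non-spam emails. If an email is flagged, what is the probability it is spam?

Let D = the rare event, + = positive/flagged.
P(D) = 1/200
P(+|D) = 99/100
P(+|D') = 3/100
P(+) = P(+|D)P(D) + P(+|D')P(D')
     = \frac{99}{100} × \frac{1}{200} + \frac{3}{100} × \frac{199}{200}
     = \frac{87}{2500}
P(D|+) = P(+|D)P(D)/P(+) = \frac{33}{232}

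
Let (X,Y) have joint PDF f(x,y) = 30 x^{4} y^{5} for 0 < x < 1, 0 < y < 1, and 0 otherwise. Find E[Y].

E[Y] = ∫_0^1 ∫_0^1 y × f(x,y) dx dy
= \frac{6}{7}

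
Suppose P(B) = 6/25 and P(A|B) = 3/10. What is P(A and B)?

By definition, P(A|B) = P(A ∩ B) / P(B)
So P(A ∩ B) = P(A|B) × P(B)
= 3/10 × 6/25
= 9/125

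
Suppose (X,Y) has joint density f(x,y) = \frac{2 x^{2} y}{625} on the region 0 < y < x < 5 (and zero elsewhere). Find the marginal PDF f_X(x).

f_X(x) = ∫_0^x \frac{2 x^{2} y}{625} dy = \frac{x^{4}}{625}
for 0 < x < 5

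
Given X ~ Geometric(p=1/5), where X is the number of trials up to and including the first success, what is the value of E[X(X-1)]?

E[X(X-1)] = E[X² - X] = E[X²] - E[X]
E[X] = 5
E[X²] = Var(X) + (E[X])² = 20 + (5)² = 45
E[X(X-1)] = 45 - 5 = 40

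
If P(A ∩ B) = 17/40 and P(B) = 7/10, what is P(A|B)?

P(A|B) = P(A ∩ B) / P(B)
= (17/40) / (7/10)
= 17/28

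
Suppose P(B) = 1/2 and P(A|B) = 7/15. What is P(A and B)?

By definition, P(A|B) = P(A ∩ B) / P(B)
So P(A ∩ B) = P(A|B) × P(B)
= 7/15 × 1/2
= 7/30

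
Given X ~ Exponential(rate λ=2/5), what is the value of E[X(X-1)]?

E[X(X-1)] = E[X² - X] = E[X²] - E[X]
E[X] = \frac{5}{2}
E[X²] = Var(X) + (E[X])² = \frac{25}{4} + (\frac{5}{2})² = \frac{25}{2}
E[X(X-1)] = \frac{25}{2} - \frac{5}{2} = 10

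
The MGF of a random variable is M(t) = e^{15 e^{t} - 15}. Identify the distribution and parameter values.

The MGF M(t) = e^{15 e^{t} - 15} is the standard form for the Poisson distribution.
Comparing with the known MGF formula identifies: Poisson(λ=15)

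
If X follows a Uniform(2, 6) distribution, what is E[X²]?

Using the identity E[X²] = Var(X) + (E[X])²:
E[X] = 4
Var(X) = \frac{4}{3}
E[X²] = \frac{4}{3} + (4)²
= \frac{52}{3}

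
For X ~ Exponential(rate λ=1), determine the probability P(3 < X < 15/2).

P(3 < X < 15/2) = ∫_{3}^{15/2} f(x) dx
where f(x) = e^{- x}
= - \frac{1}{e^{\frac{15}{2}}} + e^{-3}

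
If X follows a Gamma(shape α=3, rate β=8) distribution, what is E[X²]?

Using the identity E[X²] = Var(X) + (E[X])²:
E[X] = \frac{3}{8}
Var(X) = \frac{3}{64}
E[X²] = \frac{3}{64} + (\frac{3}{8})²
= \frac{3}{16}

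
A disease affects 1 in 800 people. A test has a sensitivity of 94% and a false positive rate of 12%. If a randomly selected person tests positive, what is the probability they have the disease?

Let D = the rare event, + = positive/flagged.
P(D) = 1/800
P(+|D) = 94/100 = 47/50
P(+|D') = 12/100 = 3/25
P(+) = P(+|D)P(D) + P(+|D')P(D')
     = \frac{47}{50} × \frac{1}{800} + \frac{3}{25} × \frac{799}{800}
     = \frac{4841}{40000}
P(D|+) = P(+|D)P(D)/P(+) = \frac{1}{103}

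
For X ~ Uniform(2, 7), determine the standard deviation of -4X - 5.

For X ~ Uniform(2, 7):
Var(X) = \frac{25}{12}
SD(X) = √(Var(X)) = √(\frac{25}{12}) = \frac{5 \sqrt{3}}{6}
SD(-4X - 5) = |-4| × SD(X) = 4 × \frac{5 \sqrt{3}}{6} = \frac{10 \sqrt{3}}{3}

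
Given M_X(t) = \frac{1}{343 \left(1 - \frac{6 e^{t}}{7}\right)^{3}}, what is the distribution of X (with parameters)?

The MGF M(t) = \frac{1}{343 \left(1 - \frac{6 e^{t}}{7}\right)^{3}} is the standard form for the NegativeBinomial distribution.
Comparing with the known MGF formula identifies: NegBin(r=3, p=1/7), X = failures before r-th success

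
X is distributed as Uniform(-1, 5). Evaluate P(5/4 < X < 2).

P(5/4 < X < 2) = ∫_{5/4}^{2} f(x) dx
where f(x) = \frac{1}{6}
= \frac{1}{8}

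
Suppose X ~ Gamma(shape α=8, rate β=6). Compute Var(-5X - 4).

For X ~ Gamma(shape α=8, rate β=6):
Var(X) = \frac{2}{9}
Var(-5X - 4) = (-5)² × Var(X) = 25 × \frac{2}{9} = \frac{50}{9}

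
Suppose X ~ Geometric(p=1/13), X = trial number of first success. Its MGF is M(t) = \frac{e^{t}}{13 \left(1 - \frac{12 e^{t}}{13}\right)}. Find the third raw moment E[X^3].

To find E[X^3], compute M^(3)(0):
M^(1)(t) = \frac{e^{t}}{13 \left(1 - \frac{12 e^{t}}{13}\right)} + \frac{12 e^{2 t}}{169 \left(1 - \frac{12 e^{t}}{13}\right)^{2}}
M^(2)(t) = \frac{e^{t}}{13 \left(1 - \frac{12 e^{t}}{13}\right)} + \frac{36 e^{2 t}}{169 \left(1 - \frac{12 e^{t}}{13}\right)^{2}} + \frac{288 e^{3 t}}{2197 \left(1 - \frac{12 e^{t}}{13}\right)^{3}}
M^(3)(t) = \frac{e^{t}}{13 \left(1 - \frac{12 e^{t}}{13}\right)} + \frac{84 e^{2 t}}{169 \left(1 - \frac{12 e^{t}}{13}\right)^{2}} + \frac{1728 e^{3 t}}{2197 \left(1 - \frac{12 e^{t}}{13}\right)^{3}} + \frac{10368 e^{4 t}}{28561 \left(1 - \frac{12 e^{t}}{13}\right)^{4}}
M^(3)(0) = 12181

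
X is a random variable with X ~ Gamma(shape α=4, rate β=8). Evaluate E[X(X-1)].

E[X(X-1)] = E[X² - X] = E[X²] - E[X]
E[X] = \frac{1}{2}
E[X²] = Var(X) + (E[X])² = \frac{1}{16} + (\frac{1}{2})² = \frac{5}{16}
E[X(X-1)] = \frac{5}{16} - \frac{1}{2} = - \frac{3}{16}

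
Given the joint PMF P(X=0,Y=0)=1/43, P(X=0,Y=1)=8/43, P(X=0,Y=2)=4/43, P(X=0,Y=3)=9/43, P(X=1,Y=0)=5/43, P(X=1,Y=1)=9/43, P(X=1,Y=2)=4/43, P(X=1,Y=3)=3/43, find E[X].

First find marginal of X:
P(X=0) = 22/43
P(X=1) = 21/43
E[X] = 0 × 22/43 + 1 × 21/43 = 21/43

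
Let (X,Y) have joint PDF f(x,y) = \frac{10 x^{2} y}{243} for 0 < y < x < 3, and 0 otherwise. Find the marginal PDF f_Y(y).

f_Y(y) = ∫_y^3 \frac{10 x^{2} y}{243} dx = \frac{10 y \left(27 - y^{3}\right)}{729}
for 0 < y < 3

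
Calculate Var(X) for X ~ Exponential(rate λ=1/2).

For X ~ Exponential(rate λ=1/2):
Var(X) = 4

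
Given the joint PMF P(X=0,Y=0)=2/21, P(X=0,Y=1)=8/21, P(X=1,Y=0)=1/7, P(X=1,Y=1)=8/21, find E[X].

First find marginal of X:
P(X=0) = 10/21
P(X=1) = 11/21
E[X] = 0 × 10/21 + 1 × 11/21 = 11/21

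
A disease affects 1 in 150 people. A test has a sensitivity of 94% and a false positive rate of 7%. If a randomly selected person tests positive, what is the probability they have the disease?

Let D = the rare event, + = positive/flagged.
P(D) = 1/150
P(+|D) = 94/100 = 47/50
P(+|D') = 7/100
P(+) = P(+|D)P(D) + P(+|D')P(D')
     = \frac{47}{50} × \frac{1}{150} + \frac{7}{100} × \frac{149}{150}
     = \frac{379}{5000}
P(D|+) = P(+|D)P(D)/P(+) = \frac{94}{1137}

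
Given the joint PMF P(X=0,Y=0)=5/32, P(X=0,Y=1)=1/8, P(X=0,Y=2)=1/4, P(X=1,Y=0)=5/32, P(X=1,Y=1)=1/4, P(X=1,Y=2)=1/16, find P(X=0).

P(X=0) = P(X=0,Y=0) + P(X=0,Y=1) + P(X=0,Y=2)
= 5/32 + 1/8 + 1/4
= 17/32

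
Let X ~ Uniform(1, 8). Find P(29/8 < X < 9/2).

P(29/8 < X < 9/2) = ∫_{29/8}^{9/2} f(x) dx
where f(x) = \frac{1}{7}
= \frac{1}{8}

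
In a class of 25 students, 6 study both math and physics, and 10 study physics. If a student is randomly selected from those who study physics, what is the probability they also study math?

P(A ∩ B) = 6/25
P(B) = 10/25 = 2/5
P(A|B) = P(A ∩ B) / P(B) = (6/25) / (2/5) = 3/5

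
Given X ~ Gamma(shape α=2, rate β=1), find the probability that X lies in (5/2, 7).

P(5/2 < X < 7) = ∫_{5/2}^{7} f(x) dx
where f(x) = x e^{- x}
= - \frac{8}{e^{7}} + \frac{7}{2 e^{\frac{5}{2}}}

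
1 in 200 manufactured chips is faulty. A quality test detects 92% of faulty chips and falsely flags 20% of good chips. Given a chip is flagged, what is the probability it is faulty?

Let D = the rare event, + = positive/flagged.
P(D) = 1/200
P(+|D) = 92/100 = 23/25
P(+|D') = 20/100 = 1/5
P(+) = P(+|D)P(D) + P(+|D')P(D')
     = \frac{23}{25} × \frac{1}{200} + \frac{1}{5} × \frac{199}{200}
     = \frac{509}{2500}
P(D|+) = P(+|D)P(D)/P(+) = \frac{23}{1018}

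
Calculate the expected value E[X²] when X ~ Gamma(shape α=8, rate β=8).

Using the identity E[X²] = Var(X) + (E[X])²:
E[X] = 1
Var(X) = \frac{1}{8}
E[X²] = \frac{1}{8} + (1)²
= \frac{9}{8}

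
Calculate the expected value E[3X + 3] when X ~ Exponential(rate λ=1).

For X ~ Exponential(rate λ=1):
E[X] = 1
E[3X + 3] = 3 × E[X] + 3 = 6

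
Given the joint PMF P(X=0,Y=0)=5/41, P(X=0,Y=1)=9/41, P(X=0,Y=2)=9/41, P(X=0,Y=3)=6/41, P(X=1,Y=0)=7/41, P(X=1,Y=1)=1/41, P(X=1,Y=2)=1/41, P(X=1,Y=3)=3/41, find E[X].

First find marginal of X:
P(X=0) = 29/41
P(X=1) = 12/41
E[X] = 0 × 29/41 + 1 × 12/41 = 12/41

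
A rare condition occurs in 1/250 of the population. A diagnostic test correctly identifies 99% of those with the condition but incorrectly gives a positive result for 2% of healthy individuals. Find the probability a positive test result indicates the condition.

Let D = the rare event, + = positive/flagged.
P(D) = 1/250
P(+|D) = 99/100
P(+|D') = 2/100 = 1/50
P(+) = P(+|D)P(D) + P(+|D')P(D')
     = \frac{99}{100} × \frac{1}{250} + \frac{1}{50} × \frac{249}{250}
     = \frac{597}{25000}
P(D|+) = P(+|D)P(D)/P(+) = \frac{33}{199}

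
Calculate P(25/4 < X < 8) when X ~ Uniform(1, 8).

P(25/4 < X < 8) = ∫_{25/4}^{8} f(x) dx
where f(x) = \frac{1}{7}
= \frac{1}{4}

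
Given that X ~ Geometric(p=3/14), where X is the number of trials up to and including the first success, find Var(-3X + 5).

For X ~ Geometric(p=3/14), where X is the number of trials up to and including the first success:
Var(X) = \frac{154}{9}
Var(-3X + 5) = (-3)² × Var(X) = 9 × \frac{154}{9} = 154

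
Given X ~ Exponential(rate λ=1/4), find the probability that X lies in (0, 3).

P(0 < X < 3) = ∫_{0}^{3} f(x) dx
where f(x) = \frac{e^{- \frac{x}{4}}}{4}
= 1 - e^{- \frac{3}{4}}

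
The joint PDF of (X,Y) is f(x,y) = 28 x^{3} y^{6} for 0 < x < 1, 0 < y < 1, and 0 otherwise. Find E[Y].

E[Y] = ∫_0^1 ∫_0^1 y × f(x,y) dx dy
= \frac{7}{8}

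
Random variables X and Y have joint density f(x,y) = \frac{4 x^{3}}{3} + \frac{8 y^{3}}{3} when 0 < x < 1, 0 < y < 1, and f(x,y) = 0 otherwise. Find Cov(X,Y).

E[XY] = ∫∫ xy × f(x,y) dx dy = \frac{2}{5}
E[X] = \frac{3}{5}
E[Y] = \frac{7}{10}
Cov(X,Y) = E[XY] - E[X]E[Y] = - \frac{1}{50}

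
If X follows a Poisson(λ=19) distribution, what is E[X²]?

Using the identity E[X²] = Var(X) + (E[X])²:
E[X] = 19
Var(X) = 19
E[X²] = 19 + (19)²
= 380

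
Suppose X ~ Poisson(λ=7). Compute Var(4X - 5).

For X ~ Poisson(λ=7):
Var(X) = 7
Var(4X - 5) = (4)² × Var(X) = 16 × 7 = 112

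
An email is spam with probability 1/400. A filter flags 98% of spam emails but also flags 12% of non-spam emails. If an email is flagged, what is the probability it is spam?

Let D = the rare event, + = positive/flagged.
P(D) = 1/400
P(+|D) = 98/100 = 49/50
P(+|D') = 12/100 = 3/25
P(+) = P(+|D)P(D) + P(+|D')P(D')
     = \frac{49}{50} × \frac{1}{400} + \frac{3}{25} × \frac{399}{400}
     = \frac{2443}{20000}
P(D|+) = P(+|D)P(D)/P(+) = \frac{7}{349}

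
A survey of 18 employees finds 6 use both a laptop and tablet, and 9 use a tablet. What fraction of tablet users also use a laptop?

P(A ∩ B) = 6/18 = 1/3
P(B) = 9/18 = 1/2
P(A|B) = P(A ∩ B) / P(B) = (1/3) / (1/2) = 2/3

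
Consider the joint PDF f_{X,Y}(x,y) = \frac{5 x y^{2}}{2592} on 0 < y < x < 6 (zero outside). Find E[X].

f_X(x) = ∫_0^x \frac{5 x y^{2}}{2592} dy = \frac{5 x^{4}}{7776}
E[X] = ∫_0^6 x × (\frac{5 x^{4}}{7776}) dx = 5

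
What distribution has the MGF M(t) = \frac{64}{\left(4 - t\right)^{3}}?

The MGF M(t) = \frac{64}{\left(4 - t\right)^{3}} is the standard form for the Gamma distribution.
Comparing with the known MGF formula identifies: Gamma(shape α=3, rate β=4)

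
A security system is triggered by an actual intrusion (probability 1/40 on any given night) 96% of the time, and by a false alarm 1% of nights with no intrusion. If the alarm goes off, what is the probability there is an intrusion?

Let D = the rare event, + = positive/flagged.
P(D) = 1/40
P(+|D) = 96/100 = 24/25
P(+|D') = 1/100
P(+) = P(+|D)P(D) + P(+|D')P(D')
     = \frac{24}{25} × \frac{1}{40} + \frac{1}{100} × \frac{39}{40}
     = \frac{27}{800}
P(D|+) = P(+|D)P(D)/P(+) = \frac{32}{45}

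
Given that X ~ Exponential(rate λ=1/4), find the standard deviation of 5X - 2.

For X ~ Exponential(rate λ=1/4):
Var(X) = 16
SD(X) = √(Var(X)) = √(16) = 4
SD(5X - 2) = |5| × SD(X) = 5 × 4 = 20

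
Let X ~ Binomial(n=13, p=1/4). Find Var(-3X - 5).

For X ~ Binomial(n=13, p=1/4):
Var(X) = \frac{39}{16}
Var(-3X - 5) = (-3)² × Var(X) = 9 × \frac{39}{16} = \frac{351}{16}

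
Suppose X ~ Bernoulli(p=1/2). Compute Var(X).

For X ~ Bernoulli(p=1/2):
Var(X) = \frac{1}{4}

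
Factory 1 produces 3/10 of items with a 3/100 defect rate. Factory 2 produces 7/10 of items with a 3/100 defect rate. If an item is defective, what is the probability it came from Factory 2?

Using Bayes' theorem:
P(F1) = 3/10, P(D|F1) = 3/100
P(F2) = 7/10, P(D|F2) = 3/100
P(D) = P(D|F1)P(F1) + P(D|F2)P(F2)
     = \frac{3}{100}
P(F2|D) = P(D|F2)P(F2) / P(D)
= \frac{7}{10}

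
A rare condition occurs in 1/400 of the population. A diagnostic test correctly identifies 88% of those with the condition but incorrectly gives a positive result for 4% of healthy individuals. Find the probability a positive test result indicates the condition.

Let D = the rare event, + = positive/flagged.
P(D) = 1/400
P(+|D) = 88/100 = 22/25
P(+|D') = 4/100 = 1/25
P(+) = P(+|D)P(D) + P(+|D')P(D')
     = \frac{22}{25} × \frac{1}{400} + \frac{1}{25} × \frac{399}{400}
     = \frac{421}{10000}
P(D|+) = P(+|D)P(D)/P(+) = \frac{22}{421}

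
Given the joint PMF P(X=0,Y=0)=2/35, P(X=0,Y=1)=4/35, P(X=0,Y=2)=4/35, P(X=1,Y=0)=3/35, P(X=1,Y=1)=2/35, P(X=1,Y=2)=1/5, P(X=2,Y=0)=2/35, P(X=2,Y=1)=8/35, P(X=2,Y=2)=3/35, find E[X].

First find marginal of X:
P(X=0) = 2/7
P(X=1) = 12/35
P(X=2) = 13/35
E[X] = 0 × 2/7 + 1 × 12/35 + 2 × 13/35 = 38/35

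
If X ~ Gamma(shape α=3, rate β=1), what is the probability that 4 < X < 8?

P(4 < X < 8) = ∫_{4}^{8} f(x) dx
where f(x) = \frac{x^{2} e^{- x}}{2}
= \frac{-41 + 13 e^{4}}{e^{8}}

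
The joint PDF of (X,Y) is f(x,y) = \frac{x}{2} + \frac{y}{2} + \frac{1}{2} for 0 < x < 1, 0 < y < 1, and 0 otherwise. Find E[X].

E[X] = ∫_0^1 ∫_0^1 x × f(x,y) dy dx
= ∫_0^1 ∫_0^1 x × (\frac{x}{2} + \frac{y}{2} + \frac{1}{2}) dy dx
= \frac{13}{24}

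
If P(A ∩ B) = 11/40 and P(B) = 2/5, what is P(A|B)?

P(A|B) = P(A ∩ B) / P(B)
= (11/40) / (2/5)
= 11/16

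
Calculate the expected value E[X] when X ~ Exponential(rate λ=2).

For X ~ Exponential(rate λ=2), the expected value is:
E[X] = \frac{1}{2}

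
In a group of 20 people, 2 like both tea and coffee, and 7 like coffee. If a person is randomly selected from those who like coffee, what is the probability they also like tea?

P(A ∩ B) = 2/20 = 1/10
P(B) = 7/20
P(A|B) = P(A ∩ B) / P(B) = (1/10) / (7/20) = 2/7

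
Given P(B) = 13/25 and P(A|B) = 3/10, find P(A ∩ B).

By definition, P(A|B) = P(A ∩ B) / P(B)
So P(A ∩ B) = P(A|B) × P(B)
= 3/10 × 13/25
= 39/250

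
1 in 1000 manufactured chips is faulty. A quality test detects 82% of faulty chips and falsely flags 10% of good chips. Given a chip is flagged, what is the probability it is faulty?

Let D = the rare event, + = positive/flagged.
P(D) = 1/1000
P(+|D) = 82/100 = 41/50
P(+|D') = 10/100 = 1/10
P(+) = P(+|D)P(D) + P(+|D')P(D')
     = \frac{41}{50} × \frac{1}{1000} + \frac{1}{10} × \frac{999}{1000}
     = \frac{1259}{12500}
P(D|+) = P(+|D)P(D)/P(+) = \frac{41}{5036}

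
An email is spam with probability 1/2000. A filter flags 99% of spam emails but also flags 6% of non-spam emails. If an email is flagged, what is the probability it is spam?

Let D = the rare event, + = positive/flagged.
P(D) = 1/2000
P(+|D) = 99/100
P(+|D') = 6/100 = 3/50
P(+) = P(+|D)P(D) + P(+|D')P(D')
     = \frac{99}{100} × \frac{1}{2000} + \frac{3}{50} × \frac{1999}{2000}
     = \frac{12093}{200000}
P(D|+) = P(+|D)P(D)/P(+) = \frac{33}{4031}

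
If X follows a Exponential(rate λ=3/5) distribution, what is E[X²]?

Using the identity E[X²] = Var(X) + (E[X])²:
E[X] = \frac{5}{3}
Var(X) = \frac{25}{9}
E[X²] = \frac{25}{9} + (\frac{5}{3})²
= \frac{50}{9}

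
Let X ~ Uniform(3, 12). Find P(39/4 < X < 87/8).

P(39/4 < X < 87/8) = ∫_{39/4}^{87/8} f(x) dx
where f(x) = \frac{1}{9}
= \frac{1}{8}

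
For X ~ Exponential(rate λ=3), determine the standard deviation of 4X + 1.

For X ~ Exponential(rate λ=3):
Var(X) = \frac{1}{9}
SD(X) = √(Var(X)) = √(\frac{1}{9}) = \frac{1}{3}
SD(4X + 1) = |4| × SD(X) = 4 × \frac{1}{3} = \frac{4}{3}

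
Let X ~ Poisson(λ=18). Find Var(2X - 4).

For X ~ Poisson(λ=18):
Var(X) = 18
Var(2X - 4) = (2)² × Var(X) = 4 × 18 = 72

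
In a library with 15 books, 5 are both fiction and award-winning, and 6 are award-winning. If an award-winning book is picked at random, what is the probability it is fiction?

P(A ∩ B) = 5/15 = 1/3
P(B) = 6/15 = 2/5
P(A|B) = P(A ∩ B) / P(B) = (1/3) / (2/5) = 5/6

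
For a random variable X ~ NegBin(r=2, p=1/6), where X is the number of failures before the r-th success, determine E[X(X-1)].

E[X(X-1)] = E[X² - X] = E[X²] - E[X]
E[X] = 10
E[X²] = Var(X) + (E[X])² = 60 + (10)² = 160
E[X(X-1)] = 160 - 10 = 150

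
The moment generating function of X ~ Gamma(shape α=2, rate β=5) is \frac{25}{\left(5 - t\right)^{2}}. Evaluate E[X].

To find E[X], compute M^(1)(0):
M^(1)(t) = \frac{50}{\left(5 - t\right)^{3}}
M^(1)(0) = \frac{2}{5}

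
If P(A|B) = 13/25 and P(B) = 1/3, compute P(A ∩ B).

By definition, P(A|B) = P(A ∩ B) / P(B)
So P(A ∩ B) = P(A|B) × P(B)
= 13/25 × 1/3
= 13/75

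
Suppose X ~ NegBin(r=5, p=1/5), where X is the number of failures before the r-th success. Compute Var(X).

For X ~ NegBin(r=5, p=1/5), where X is the number of failures before the r-th success:
Var(X) = 100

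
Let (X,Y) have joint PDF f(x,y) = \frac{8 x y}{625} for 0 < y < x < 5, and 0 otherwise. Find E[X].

f_X(x) = ∫_0^x \frac{8 x y}{625} dy = \frac{4 x^{3}}{625}
E[X] = ∫_0^5 x × (\frac{4 x^{3}}{625}) dx = 4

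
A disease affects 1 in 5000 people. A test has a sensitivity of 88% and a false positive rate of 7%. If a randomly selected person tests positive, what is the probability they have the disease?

Let D = the rare event, + = positive/flagged.
P(D) = 1/5000
P(+|D) = 88/100 = 22/25
P(+|D') = 7/100
P(+) = P(+|D)P(D) + P(+|D')P(D')
     = \frac{22}{25} × \frac{1}{5000} + \frac{7}{100} × \frac{4999}{5000}
     = \frac{35081}{500000}
P(D|+) = P(+|D)P(D)/P(+) = \frac{88}{35081}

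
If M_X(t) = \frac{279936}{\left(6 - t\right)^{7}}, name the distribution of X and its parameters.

The MGF M(t) = \frac{279936}{\left(6 - t\right)^{7}} is the standard form for the Gamma distribution.
Comparing with the known MGF formula identifies: Gamma(shape α=7, rate β=6)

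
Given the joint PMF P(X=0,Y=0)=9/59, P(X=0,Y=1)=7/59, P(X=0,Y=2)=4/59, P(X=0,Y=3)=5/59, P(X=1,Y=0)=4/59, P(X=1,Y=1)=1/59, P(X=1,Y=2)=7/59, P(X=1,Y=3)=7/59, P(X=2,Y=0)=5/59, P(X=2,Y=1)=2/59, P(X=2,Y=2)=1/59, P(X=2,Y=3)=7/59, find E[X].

First find marginal of X:
P(X=0) = 25/59
P(X=1) = 19/59
P(X=2) = 15/59
E[X] = 0 × 25/59 + 1 × 19/59 + 2 × 15/59 = 49/59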